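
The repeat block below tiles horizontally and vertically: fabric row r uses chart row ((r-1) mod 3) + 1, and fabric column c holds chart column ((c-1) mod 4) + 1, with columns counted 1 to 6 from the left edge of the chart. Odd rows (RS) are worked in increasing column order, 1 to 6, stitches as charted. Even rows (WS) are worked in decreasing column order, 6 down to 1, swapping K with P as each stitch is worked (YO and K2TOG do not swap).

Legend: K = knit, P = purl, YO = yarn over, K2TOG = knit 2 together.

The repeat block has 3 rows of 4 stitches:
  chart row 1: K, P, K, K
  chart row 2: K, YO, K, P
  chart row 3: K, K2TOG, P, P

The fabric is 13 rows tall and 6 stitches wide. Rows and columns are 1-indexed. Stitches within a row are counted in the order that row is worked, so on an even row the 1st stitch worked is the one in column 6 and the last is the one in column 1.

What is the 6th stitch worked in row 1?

Stitch:
P

Derivation:
Row 1: (1-1) mod 3 = 0, so use chart row 1. Odd row -> RS.
Chart row 1 tiled across columns 1-6: K P K K K P
RS: work column 1 to column 6, symbols as charted — the tiled row is the row as worked.
The 6th stitch worked is P.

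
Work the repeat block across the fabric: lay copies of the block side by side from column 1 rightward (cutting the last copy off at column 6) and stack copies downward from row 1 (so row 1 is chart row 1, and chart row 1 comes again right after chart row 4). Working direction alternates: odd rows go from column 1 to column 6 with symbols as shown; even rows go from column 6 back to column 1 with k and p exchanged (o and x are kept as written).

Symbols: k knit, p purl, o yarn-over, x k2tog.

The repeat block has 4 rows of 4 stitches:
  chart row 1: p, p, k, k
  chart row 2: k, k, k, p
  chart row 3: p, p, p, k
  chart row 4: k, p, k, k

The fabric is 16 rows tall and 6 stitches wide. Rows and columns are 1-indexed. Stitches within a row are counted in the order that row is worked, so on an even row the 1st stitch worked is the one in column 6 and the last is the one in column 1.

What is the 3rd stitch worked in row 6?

Row 6: (6-1) mod 4 = 1, so use chart row 2. Even row -> WS.
Chart row 2 tiled across columns 1-6: k k k p k k
WS row: flip the tiled sequence (start at column 6) and apply k<->p; o and x stay.
Row 6 as worked: p p k p p p
Counting 3 along the worked row gives k.

Result:
k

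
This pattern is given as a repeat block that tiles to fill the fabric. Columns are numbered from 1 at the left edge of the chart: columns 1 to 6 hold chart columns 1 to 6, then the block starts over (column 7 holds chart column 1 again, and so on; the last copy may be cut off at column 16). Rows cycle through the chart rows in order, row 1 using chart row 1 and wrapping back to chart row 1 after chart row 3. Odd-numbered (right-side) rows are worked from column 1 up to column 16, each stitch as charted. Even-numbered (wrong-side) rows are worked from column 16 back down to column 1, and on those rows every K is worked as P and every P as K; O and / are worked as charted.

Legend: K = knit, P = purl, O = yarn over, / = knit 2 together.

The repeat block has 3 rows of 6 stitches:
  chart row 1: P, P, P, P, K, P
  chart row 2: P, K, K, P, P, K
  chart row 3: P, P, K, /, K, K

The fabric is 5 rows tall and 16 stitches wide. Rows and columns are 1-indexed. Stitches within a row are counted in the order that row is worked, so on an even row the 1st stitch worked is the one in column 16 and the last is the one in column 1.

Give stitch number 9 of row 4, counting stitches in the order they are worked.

Row 4 uses chart row ((4-1) mod 3)+1 = 1. Row 4 is even, so WS.
Chart row 1 tiled across columns 1-16: P P P P K P P P P P K P P P P P
WS row: flip the tiled sequence (start at column 16) and apply K<->P; O and / stay.
Row 4 as worked: K K K K K P K K K K K P K K K K
Counting 9 along the worked row gives K.

== STITCH ==
K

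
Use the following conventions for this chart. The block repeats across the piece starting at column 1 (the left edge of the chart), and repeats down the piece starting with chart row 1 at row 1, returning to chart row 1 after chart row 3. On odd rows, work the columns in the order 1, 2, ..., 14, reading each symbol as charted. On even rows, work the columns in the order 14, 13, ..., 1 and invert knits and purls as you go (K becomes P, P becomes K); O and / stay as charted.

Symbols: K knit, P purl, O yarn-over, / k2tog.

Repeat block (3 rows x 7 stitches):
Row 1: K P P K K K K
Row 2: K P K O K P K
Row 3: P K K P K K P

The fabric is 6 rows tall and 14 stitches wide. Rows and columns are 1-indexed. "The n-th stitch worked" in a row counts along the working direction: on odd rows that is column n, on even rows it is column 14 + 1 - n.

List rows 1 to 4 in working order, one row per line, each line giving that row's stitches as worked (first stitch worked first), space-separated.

Row 1: chart row 1, RS - tile across columns 1-14 and work as-is.
Row 2: chart row 2, WS - tiled (columns 1-14): K P K O K P K K P K O K P K; work from column 14 back to 1 with K<->P swapped.
Row 3: chart row 3, RS - tile across columns 1-14 and work as-is.
Row 4: chart row 1, WS - tiled (columns 1-14): K P P K K K K K P P K K K K; work from column 14 back to 1 with K<->P swapped.

== ROWS AS WORKED ==
K P P K K K K K P P K K K K
P K P O P K P P K P O P K P
P K K P K K P P K K P K K P
P P P P K K P P P P P K K P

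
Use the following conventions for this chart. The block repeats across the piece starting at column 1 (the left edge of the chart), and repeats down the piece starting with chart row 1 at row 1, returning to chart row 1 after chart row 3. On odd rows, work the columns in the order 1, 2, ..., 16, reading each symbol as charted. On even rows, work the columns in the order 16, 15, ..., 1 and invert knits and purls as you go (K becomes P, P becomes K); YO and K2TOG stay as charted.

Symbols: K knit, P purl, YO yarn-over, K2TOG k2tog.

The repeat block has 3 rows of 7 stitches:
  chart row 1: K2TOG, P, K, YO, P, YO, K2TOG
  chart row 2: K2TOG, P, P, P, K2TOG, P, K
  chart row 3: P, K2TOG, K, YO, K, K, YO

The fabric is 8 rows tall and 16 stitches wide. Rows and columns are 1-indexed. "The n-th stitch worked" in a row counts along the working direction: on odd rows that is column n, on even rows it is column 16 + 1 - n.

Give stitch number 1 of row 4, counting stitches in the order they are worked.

Result:
K

Derivation:
Row 4 uses chart row ((4-1) mod 3)+1 = 1. Row 4 is even, so WS.
Chart row 1 tiled across columns 1-16: K2TOG P K YO P YO K2TOG K2TOG P K YO P YO K2TOG K2TOG P
WS: work from column 16 back to column 1 (reverse the tiled row), swapping K<->P (YO and K2TOG unchanged).
Row 4 as worked: K K2TOG K2TOG YO K YO P K K2TOG K2TOG YO K YO P K K2TOG
The 1st stitch worked is K.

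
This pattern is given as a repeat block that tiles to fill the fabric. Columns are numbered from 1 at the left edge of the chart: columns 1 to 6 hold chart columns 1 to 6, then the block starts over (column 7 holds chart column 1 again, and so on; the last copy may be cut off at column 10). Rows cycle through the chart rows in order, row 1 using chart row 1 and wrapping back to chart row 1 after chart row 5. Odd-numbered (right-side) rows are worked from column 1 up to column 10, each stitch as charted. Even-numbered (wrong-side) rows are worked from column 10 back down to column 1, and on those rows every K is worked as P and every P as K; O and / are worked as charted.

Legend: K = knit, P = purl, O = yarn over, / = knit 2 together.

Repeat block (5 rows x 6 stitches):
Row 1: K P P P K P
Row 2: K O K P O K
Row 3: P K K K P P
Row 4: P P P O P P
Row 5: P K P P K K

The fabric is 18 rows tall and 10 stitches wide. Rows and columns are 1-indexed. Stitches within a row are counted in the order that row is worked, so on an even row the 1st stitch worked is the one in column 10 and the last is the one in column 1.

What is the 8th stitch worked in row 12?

== STITCH ==
P

Derivation:
Row 12 uses chart row ((12-1) mod 5)+1 = 2. Row 12 is even, so WS.
Chart row 2 tiled across columns 1-10: K O K P O K K O K P
Wrong side: read the tiled row from column 10 down to 1 and exchange K with P (leave O, /).
Row 12 as worked: K P O P P O K P O P
Counting 8 along the worked row gives P.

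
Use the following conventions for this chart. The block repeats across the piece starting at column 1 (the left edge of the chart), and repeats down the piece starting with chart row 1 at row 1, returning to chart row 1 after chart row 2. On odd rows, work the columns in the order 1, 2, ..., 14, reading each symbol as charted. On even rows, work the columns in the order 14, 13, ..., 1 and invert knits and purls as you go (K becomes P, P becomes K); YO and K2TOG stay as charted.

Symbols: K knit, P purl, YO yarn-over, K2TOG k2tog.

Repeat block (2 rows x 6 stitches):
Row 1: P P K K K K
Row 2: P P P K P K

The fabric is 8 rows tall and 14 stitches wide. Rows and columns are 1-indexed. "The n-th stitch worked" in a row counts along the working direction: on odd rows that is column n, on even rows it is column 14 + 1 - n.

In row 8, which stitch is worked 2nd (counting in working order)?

Stitch:
K

Derivation:
For row 8: chart row = ((8-1) mod 2) + 1 = 2; this is a WS (even) row.
Chart row 2 tiled across columns 1-14: P P P K P K P P P K P K P P
Wrong side: read the tiled row from column 14 down to 1 and exchange K with P (leave YO, K2TOG).
Row 8 as worked: K K P K P K K K P K P K K K
Counting 2 along the worked row gives K.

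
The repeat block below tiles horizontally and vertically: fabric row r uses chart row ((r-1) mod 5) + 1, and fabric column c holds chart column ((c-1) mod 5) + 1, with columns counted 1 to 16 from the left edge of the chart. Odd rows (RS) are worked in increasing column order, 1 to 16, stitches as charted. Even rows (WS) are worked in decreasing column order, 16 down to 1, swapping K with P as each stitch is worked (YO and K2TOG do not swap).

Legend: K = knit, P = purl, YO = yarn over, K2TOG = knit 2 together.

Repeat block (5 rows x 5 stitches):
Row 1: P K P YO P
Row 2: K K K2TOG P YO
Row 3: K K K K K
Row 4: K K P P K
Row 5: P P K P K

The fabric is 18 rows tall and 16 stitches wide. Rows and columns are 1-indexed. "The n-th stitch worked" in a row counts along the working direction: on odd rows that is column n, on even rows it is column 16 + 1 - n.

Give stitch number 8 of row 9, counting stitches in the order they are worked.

Result:
P

Derivation:
Row 9 uses chart row ((9-1) mod 5)+1 = 4. Row 9 is odd, so RS.
Chart row 4 tiled across columns 1-16: K K P P K K K P P K K K P P K K
Right side: take the tiled row as-is (worked left to right from column 1).
Counting 8 along the worked row gives P.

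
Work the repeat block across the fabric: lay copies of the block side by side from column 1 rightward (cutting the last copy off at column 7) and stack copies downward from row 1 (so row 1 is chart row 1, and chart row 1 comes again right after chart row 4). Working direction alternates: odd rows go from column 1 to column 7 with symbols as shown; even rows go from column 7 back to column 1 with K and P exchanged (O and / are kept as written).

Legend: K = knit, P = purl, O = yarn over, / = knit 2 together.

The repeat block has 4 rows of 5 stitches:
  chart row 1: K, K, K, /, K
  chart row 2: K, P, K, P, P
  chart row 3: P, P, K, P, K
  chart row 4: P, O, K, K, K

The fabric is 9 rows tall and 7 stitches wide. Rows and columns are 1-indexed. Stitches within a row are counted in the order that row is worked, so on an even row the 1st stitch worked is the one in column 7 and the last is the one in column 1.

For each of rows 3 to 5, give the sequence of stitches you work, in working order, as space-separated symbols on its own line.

Row 3: chart row 3, RS - tile across columns 1-7 and work as-is.
Row 4: chart row 4, WS - tiled (columns 1-7): P O K K K P O; work from column 7 back to 1 with K<->P swapped.
Row 5: chart row 1, RS - tile across columns 1-7 and work as-is.

Rows as worked:
P P K P K P P
O K P P P O K
K K K / K K K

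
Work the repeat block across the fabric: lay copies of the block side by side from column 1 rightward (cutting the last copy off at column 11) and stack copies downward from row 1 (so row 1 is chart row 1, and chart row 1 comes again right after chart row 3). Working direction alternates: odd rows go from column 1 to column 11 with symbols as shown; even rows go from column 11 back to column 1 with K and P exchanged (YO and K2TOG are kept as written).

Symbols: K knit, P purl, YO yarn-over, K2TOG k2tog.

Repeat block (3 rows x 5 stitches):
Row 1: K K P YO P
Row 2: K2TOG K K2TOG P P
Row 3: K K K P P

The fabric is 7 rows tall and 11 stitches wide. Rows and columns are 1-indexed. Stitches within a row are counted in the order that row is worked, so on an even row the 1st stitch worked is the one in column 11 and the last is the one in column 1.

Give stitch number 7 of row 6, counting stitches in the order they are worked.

Stitch:
K

Derivation:
Row 6 uses chart row ((6-1) mod 3)+1 = 3. Row 6 is even, so WS.
Chart row 3 tiled across columns 1-11: K K K P P K K K P P K
WS row: flip the tiled sequence (start at column 11) and apply K<->P; YO and K2TOG stay.
Row 6 as worked: P K K P P P K K P P P
Stitch 7 in working order -> K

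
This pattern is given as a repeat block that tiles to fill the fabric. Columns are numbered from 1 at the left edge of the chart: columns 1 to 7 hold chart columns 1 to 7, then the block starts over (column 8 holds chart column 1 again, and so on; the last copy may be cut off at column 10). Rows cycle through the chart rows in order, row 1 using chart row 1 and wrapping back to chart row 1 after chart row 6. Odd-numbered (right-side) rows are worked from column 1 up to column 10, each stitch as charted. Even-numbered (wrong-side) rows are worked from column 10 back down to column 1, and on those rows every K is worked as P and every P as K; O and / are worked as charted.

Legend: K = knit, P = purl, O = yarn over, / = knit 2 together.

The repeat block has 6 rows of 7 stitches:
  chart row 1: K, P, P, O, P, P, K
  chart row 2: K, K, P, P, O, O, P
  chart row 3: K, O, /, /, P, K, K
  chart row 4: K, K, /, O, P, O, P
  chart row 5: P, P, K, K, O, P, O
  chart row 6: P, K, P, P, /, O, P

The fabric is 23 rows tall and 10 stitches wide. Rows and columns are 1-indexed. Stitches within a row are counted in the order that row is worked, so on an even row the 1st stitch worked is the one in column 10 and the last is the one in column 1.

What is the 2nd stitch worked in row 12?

For row 12: chart row = ((12-1) mod 6) + 1 = 6; this is a WS (even) row.
Chart row 6 tiled across columns 1-10: P K P P / O P P K P
WS row: flip the tiled sequence (start at column 10) and apply K<->P; O and / stay.
Row 12 as worked: K P K K O / K K P K
Counting 2 along the worked row gives P.

Stitch:
P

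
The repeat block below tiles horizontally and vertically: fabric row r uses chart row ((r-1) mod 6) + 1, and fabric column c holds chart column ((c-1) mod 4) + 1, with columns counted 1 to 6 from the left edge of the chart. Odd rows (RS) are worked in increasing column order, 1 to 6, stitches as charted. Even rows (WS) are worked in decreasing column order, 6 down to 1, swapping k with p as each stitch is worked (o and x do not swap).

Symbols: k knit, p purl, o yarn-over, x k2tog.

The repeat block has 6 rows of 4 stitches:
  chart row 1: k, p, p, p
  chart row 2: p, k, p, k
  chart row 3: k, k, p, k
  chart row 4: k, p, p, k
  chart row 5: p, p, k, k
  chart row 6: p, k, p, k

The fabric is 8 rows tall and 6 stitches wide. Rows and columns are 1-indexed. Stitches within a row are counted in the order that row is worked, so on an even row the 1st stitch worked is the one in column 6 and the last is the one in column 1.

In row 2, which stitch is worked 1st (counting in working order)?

== STITCH ==
p

Derivation:
Row 2: (2-1) mod 6 = 1, so use chart row 2. Even row -> WS.
Chart row 2 tiled across columns 1-6: p k p k p k
WS row: flip the tiled sequence (start at column 6) and apply k<->p; o and x stay.
Row 2 as worked: p k p k p k
Stitch 1 in working order -> p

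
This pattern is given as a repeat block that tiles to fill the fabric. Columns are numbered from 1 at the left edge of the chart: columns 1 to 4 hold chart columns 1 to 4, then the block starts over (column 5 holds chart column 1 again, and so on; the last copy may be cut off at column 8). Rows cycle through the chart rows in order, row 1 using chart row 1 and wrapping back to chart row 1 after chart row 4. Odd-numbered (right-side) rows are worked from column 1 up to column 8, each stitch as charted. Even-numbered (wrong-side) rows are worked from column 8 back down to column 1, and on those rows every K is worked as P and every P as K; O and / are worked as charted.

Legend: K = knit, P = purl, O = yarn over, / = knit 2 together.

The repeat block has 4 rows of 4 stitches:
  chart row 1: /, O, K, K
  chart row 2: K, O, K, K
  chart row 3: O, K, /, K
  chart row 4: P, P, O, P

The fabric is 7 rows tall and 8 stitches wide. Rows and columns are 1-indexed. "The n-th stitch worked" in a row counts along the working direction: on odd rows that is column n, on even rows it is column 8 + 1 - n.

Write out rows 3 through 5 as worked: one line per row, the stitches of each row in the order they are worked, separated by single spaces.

Rows as worked:
O K / K O K / K
K O K K K O K K
/ O K K / O K K

Derivation:
Row 3: chart row 3, RS - tile across columns 1-8 and work as-is.
Row 4: chart row 4, WS - tiled (columns 1-8): P P O P P P O P; work from column 8 back to 1 with K<->P swapped.
Row 5: chart row 1, RS - tile across columns 1-8 and work as-is.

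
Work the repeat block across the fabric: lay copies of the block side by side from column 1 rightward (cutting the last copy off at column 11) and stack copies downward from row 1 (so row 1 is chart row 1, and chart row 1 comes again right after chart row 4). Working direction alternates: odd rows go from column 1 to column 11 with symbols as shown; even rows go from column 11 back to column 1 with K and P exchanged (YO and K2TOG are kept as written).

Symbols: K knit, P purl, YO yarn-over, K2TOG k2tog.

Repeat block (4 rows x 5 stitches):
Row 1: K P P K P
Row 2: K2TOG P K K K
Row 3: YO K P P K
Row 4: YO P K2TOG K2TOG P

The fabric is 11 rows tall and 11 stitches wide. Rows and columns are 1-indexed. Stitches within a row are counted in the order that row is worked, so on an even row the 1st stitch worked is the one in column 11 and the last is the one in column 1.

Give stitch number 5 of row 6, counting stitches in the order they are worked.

Row 6: (6-1) mod 4 = 1, so use chart row 2. Even row -> WS.
Chart row 2 tiled across columns 1-11: K2TOG P K K K K2TOG P K K K K2TOG
Wrong side: read the tiled row from column 11 down to 1 and exchange K with P (leave YO, K2TOG).
Row 6 as worked: K2TOG P P P K K2TOG P P P K K2TOG
The 5th stitch worked is K.

== STITCH ==
K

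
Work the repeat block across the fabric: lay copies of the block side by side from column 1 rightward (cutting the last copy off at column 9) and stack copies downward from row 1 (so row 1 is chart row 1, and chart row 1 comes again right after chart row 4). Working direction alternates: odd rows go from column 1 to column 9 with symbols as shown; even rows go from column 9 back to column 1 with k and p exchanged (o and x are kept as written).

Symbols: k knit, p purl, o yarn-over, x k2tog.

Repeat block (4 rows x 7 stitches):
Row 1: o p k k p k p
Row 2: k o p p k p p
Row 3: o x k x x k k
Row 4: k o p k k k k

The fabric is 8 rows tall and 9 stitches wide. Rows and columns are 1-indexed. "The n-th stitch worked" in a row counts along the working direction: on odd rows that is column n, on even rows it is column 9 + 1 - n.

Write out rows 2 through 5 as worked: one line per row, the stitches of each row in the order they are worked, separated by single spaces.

Result:
o p k k p k k o p
o x k x x k k o x
o p p p p p k o p
o p k k p k p o p

Derivation:
Row 2: chart row 2, WS - tiled (columns 1-9): k o p p k p p k o; work from column 9 back to 1 with k<->p swapped.
Row 3: chart row 3, RS - tile across columns 1-9 and work as-is.
Row 4: chart row 4, WS - tiled (columns 1-9): k o p k k k k k o; work from column 9 back to 1 with k<->p swapped.
Row 5: chart row 1, RS - tile across columns 1-9 and work as-is.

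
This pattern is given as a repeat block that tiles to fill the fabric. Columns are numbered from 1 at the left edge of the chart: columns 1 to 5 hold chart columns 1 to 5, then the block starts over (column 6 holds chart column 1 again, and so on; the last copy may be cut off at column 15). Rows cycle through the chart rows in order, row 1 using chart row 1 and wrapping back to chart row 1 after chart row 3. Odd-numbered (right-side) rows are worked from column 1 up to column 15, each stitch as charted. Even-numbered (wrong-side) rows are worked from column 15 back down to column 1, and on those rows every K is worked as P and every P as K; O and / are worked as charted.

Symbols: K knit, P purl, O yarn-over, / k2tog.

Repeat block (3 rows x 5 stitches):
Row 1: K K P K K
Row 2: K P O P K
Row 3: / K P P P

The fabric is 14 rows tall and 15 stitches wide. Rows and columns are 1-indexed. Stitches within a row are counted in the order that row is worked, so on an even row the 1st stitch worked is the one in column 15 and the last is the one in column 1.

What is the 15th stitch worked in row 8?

For row 8: chart row = ((8-1) mod 3) + 1 = 2; this is a WS (even) row.
Chart row 2 tiled across columns 1-15: K P O P K K P O P K K P O P K
WS: work from column 15 back to column 1 (reverse the tiled row), swapping K<->P (O and / unchanged).
Row 8 as worked: P K O K P P K O K P P K O K P
Stitch 15 in working order -> P

== STITCH ==
P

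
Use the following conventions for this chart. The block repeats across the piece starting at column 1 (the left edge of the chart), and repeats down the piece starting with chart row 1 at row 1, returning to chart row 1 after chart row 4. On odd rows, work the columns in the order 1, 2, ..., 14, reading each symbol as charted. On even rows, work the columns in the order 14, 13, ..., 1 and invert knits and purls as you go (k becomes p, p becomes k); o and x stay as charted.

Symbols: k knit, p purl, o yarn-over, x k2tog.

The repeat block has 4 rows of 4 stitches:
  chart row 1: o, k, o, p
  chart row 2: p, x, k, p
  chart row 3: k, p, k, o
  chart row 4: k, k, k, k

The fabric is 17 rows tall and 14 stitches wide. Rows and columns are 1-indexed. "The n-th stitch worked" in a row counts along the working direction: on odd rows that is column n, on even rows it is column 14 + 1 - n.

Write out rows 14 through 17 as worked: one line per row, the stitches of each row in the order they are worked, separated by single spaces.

Rows as worked:
x k k p x k k p x k k p x k
k p k o k p k o k p k o k p
p p p p p p p p p p p p p p
o k o p o k o p o k o p o k

Derivation:
Row 14: chart row 2, WS - tiled (columns 1-14): p x k p p x k p p x k p p x; work from column 14 back to 1 with k<->p swapped.
Row 15: chart row 3, RS - tile across columns 1-14 and work as-is.
Row 16: chart row 4, WS - tiled (columns 1-14): k k k k k k k k k k k k k k; work from column 14 back to 1 with k<->p swapped.
Row 17: chart row 1, RS - tile across columns 1-14 and work as-is.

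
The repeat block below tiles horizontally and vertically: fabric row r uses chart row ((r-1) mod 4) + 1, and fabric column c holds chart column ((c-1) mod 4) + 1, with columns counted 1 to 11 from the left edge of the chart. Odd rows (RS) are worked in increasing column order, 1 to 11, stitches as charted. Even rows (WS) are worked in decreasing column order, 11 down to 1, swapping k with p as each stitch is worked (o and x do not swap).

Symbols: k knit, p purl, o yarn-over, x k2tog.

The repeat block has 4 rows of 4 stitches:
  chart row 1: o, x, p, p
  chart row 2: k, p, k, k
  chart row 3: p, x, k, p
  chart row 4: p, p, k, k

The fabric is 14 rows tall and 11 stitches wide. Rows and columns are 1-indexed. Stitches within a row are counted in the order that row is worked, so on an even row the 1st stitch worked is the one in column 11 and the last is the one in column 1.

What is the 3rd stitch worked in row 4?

Stitch:
k

Derivation:
For row 4: chart row = ((4-1) mod 4) + 1 = 4; this is a WS (even) row.
Chart row 4 tiled across columns 1-11: p p k k p p k k p p k
Wrong side: read the tiled row from column 11 down to 1 and exchange k with p (leave o, x).
Row 4 as worked: p k k p p k k p p k k
The 3rd stitch worked is k.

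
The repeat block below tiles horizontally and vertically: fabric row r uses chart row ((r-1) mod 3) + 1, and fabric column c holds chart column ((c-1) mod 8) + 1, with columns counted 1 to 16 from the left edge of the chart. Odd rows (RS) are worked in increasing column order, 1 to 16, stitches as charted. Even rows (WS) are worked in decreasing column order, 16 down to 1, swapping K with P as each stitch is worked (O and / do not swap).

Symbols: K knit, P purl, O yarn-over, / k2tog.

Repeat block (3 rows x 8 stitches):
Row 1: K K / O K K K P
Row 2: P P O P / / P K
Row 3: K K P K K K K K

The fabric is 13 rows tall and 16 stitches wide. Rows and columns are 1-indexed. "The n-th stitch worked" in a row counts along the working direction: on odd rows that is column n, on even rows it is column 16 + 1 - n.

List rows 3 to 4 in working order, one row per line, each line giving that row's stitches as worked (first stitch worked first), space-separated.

Result:
K K P K K K K K K K P K K K K K
K P P P O / P P K P P P O / P P

Derivation:
Row 3: chart row 3, RS - tile across columns 1-16 and work as-is.
Row 4: chart row 1, WS - tiled (columns 1-16): K K / O K K K P K K / O K K K P; work from column 16 back to 1 with K<->P swapped.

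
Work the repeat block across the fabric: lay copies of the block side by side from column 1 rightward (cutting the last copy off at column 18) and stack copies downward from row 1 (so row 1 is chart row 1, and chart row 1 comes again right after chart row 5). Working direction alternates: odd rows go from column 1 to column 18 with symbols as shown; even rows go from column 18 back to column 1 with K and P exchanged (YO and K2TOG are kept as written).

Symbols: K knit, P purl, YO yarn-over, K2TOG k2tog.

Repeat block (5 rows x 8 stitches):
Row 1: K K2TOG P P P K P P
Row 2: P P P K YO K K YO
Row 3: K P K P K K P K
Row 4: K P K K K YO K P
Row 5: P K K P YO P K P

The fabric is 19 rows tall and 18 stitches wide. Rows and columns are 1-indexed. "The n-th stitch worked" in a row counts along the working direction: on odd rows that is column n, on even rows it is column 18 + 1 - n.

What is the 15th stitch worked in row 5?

For row 5: chart row = ((5-1) mod 5) + 1 = 5; this is a RS (odd) row.
Chart row 5 tiled across columns 1-18: P K K P YO P K P P K K P YO P K P P K
RS: work column 1 to column 18, symbols as charted — the tiled row is the row as worked.
The 15th stitch worked is K.

Result:
K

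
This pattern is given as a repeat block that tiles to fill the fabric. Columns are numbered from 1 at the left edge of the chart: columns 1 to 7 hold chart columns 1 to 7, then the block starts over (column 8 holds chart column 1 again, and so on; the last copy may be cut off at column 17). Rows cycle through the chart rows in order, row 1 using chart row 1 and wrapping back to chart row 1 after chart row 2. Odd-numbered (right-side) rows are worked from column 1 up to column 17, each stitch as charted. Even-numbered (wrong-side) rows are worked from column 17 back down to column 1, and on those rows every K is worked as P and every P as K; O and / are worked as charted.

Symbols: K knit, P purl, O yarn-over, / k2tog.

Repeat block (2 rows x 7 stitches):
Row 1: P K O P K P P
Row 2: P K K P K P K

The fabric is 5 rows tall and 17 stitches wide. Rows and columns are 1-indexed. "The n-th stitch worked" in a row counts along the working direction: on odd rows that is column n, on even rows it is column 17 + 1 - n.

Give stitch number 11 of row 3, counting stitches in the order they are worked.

Stitch:
P

Derivation:
Row 3: (3-1) mod 2 = 0, so use chart row 1. Odd row -> RS.
Chart row 1 tiled across columns 1-17: P K O P K P P P K O P K P P P K O
RS: work column 1 to column 17, symbols as charted — the tiled row is the row as worked.
The 11th stitch worked is P.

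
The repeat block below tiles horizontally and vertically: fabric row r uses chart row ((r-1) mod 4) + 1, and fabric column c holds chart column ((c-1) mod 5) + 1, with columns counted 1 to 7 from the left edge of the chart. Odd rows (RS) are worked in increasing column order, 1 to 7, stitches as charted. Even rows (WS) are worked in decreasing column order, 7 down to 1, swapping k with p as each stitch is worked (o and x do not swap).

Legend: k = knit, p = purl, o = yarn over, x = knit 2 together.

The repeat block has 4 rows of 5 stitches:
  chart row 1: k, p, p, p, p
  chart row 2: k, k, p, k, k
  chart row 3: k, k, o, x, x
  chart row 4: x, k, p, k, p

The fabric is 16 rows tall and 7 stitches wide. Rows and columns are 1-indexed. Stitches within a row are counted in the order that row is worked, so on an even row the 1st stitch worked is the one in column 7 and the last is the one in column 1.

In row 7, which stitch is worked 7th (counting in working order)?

Row 7: (7-1) mod 4 = 2, so use chart row 3. Odd row -> RS.
Chart row 3 tiled across columns 1-7: k k o x x k k
RS row: no reversal, no swap; stitch n worked = column n.
Stitch 7 in working order -> k

Result:
k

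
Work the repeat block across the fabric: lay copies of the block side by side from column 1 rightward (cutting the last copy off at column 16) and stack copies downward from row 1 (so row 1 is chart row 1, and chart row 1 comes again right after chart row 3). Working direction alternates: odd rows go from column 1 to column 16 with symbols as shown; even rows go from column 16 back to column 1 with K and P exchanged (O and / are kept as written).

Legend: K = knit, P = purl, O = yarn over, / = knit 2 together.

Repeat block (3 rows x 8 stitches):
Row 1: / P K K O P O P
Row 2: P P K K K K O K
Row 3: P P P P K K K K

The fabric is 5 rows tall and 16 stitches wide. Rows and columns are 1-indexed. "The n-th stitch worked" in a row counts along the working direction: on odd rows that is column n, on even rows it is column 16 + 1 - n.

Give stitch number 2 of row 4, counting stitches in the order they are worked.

Result:
O

Derivation:
For row 4: chart row = ((4-1) mod 3) + 1 = 1; this is a WS (even) row.
Chart row 1 tiled across columns 1-16: / P K K O P O P / P K K O P O P
WS row: flip the tiled sequence (start at column 16) and apply K<->P; O and / stay.
Row 4 as worked: K O K O P P K / K O K O P P K /
The 2nd stitch worked is O.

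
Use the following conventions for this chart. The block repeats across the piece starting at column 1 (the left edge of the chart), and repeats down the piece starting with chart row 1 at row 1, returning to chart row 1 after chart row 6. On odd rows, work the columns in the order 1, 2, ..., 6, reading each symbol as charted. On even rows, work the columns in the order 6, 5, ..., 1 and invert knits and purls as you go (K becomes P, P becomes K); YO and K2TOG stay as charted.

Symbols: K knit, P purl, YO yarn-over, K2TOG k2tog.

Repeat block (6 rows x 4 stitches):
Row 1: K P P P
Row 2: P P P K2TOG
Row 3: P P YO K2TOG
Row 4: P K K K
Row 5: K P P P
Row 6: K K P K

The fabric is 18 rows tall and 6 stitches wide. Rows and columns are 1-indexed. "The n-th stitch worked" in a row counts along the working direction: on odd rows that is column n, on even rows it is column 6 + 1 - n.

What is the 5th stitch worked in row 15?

Stitch:
P

Derivation:
Row 15: (15-1) mod 6 = 2, so use chart row 3. Odd row -> RS.
Chart row 3 tiled across columns 1-6: P P YO K2TOG P P
RS: work column 1 to column 6, symbols as charted — the tiled row is the row as worked.
Stitch 5 in working order -> P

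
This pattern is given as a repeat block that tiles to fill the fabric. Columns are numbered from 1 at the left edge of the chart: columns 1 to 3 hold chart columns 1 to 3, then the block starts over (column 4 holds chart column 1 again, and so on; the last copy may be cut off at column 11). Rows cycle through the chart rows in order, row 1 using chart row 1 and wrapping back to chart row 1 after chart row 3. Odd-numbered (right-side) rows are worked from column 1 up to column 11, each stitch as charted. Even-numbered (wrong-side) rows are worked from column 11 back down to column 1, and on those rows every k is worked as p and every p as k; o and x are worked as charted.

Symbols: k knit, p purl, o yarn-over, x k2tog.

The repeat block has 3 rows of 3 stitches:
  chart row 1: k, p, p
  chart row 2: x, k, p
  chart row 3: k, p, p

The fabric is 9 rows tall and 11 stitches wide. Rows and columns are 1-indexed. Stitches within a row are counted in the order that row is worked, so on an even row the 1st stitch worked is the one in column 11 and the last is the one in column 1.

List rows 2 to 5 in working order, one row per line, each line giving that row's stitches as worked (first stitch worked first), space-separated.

== ROWS AS WORKED ==
p x k p x k p x k p x
k p p k p p k p p k p
k p k k p k k p k k p
x k p x k p x k p x k

Derivation:
Row 2: chart row 2, WS - tiled (columns 1-11): x k p x k p x k p x k; work from column 11 back to 1 with k<->p swapped.
Row 3: chart row 3, RS - tile across columns 1-11 and work as-is.
Row 4: chart row 1, WS - tiled (columns 1-11): k p p k p p k p p k p; work from column 11 back to 1 with k<->p swapped.
Row 5: chart row 2, RS - tile across columns 1-11 and work as-is.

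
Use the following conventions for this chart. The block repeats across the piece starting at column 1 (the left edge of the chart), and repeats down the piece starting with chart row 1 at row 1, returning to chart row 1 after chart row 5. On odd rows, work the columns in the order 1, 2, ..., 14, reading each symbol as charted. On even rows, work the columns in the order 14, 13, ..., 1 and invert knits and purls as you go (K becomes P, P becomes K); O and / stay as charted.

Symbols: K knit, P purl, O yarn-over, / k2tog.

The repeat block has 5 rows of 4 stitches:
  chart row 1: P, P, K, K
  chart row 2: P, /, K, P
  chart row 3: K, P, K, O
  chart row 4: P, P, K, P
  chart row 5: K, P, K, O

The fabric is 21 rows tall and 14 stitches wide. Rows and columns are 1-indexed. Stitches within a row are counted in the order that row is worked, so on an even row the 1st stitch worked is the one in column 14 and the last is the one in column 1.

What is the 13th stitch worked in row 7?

Row 7 uses chart row ((7-1) mod 5)+1 = 2. Row 7 is odd, so RS.
Chart row 2 tiled across columns 1-14: P / K P P / K P P / K P P /
RS: work column 1 to column 14, symbols as charted — the tiled row is the row as worked.
Stitch 13 in working order -> P

== STITCH ==
P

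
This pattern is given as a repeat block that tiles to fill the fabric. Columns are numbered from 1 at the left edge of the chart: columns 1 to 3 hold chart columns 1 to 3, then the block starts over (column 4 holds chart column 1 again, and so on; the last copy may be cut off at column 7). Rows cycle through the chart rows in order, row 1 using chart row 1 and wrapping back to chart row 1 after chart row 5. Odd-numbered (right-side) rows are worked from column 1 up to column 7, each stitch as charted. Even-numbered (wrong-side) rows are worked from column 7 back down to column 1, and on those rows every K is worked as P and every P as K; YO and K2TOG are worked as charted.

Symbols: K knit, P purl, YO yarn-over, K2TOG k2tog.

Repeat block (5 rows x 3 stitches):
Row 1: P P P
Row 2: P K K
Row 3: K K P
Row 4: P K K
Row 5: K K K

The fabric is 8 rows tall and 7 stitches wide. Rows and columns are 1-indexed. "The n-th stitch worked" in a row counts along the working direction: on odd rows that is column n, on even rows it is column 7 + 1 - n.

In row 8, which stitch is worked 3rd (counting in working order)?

For row 8: chart row = ((8-1) mod 5) + 1 = 3; this is a WS (even) row.
Chart row 3 tiled across columns 1-7: K K P K K P K
WS row: flip the tiled sequence (start at column 7) and apply K<->P; YO and K2TOG stay.
Row 8 as worked: P K P P K P P
Stitch 3 in working order -> P

Stitch:
P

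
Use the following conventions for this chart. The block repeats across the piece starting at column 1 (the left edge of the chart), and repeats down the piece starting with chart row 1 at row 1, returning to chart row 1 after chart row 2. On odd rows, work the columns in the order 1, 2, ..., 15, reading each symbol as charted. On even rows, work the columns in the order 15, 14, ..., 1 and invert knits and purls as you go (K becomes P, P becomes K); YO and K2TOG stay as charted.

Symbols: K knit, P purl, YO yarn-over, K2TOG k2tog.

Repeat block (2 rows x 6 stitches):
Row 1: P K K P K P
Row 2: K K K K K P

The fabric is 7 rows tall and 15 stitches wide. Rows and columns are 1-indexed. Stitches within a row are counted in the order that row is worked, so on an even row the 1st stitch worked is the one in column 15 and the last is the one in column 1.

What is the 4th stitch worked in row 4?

== STITCH ==
K

Derivation:
Row 4: (4-1) mod 2 = 1, so use chart row 2. Even row -> WS.
Chart row 2 tiled across columns 1-15: K K K K K P K K K K K P K K K
WS row: flip the tiled sequence (start at column 15) and apply K<->P; YO and K2TOG stay.
Row 4 as worked: P P P K P P P P P K P P P P P
Counting 4 along the worked row gives K.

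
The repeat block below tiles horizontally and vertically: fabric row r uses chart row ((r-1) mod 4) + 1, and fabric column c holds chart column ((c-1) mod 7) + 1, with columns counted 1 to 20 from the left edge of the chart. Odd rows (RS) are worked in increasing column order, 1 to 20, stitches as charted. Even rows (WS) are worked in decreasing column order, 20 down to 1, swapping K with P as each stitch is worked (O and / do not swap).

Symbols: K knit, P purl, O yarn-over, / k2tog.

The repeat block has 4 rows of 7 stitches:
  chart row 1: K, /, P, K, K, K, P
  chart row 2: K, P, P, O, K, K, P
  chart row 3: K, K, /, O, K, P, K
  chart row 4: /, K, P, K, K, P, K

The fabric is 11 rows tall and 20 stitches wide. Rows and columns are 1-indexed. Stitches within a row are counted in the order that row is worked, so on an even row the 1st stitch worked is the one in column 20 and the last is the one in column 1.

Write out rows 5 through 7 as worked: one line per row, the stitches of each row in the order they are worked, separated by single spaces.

Rows as worked:
K / P K K K P K / P K K K P K / P K K K
P P O K K P K P P O K K P K P P O K K P
K K / O K P K K K / O K P K K K / O K P

Derivation:
Row 5: chart row 1, RS - tile across columns 1-20 and work as-is.
Row 6: chart row 2, WS - tiled (columns 1-20): K P P O K K P K P P O K K P K P P O K K; work from column 20 back to 1 with K<->P swapped.
Row 7: chart row 3, RS - tile across columns 1-20 and work as-is.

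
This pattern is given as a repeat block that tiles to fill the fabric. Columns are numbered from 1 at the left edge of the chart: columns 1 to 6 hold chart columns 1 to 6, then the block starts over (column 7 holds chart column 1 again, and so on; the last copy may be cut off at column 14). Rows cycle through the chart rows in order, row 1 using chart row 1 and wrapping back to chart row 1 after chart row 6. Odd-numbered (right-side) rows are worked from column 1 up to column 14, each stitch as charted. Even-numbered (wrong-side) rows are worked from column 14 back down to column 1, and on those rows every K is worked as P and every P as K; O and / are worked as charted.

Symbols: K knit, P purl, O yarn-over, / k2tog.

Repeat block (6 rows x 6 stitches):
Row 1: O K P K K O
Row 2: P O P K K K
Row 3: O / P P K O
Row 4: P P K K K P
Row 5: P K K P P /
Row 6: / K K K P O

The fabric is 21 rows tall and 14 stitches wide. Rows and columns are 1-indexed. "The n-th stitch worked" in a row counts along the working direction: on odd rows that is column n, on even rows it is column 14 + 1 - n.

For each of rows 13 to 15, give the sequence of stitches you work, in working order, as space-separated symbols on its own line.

Result:
O K P K K O O K P K K O O K
O K P P P K O K P P P K O K
O / P P K O O / P P K O O /

Derivation:
Row 13: chart row 1, RS - tile across columns 1-14 and work as-is.
Row 14: chart row 2, WS - tiled (columns 1-14): P O P K K K P O P K K K P O; work from column 14 back to 1 with K<->P swapped.
Row 15: chart row 3, RS - tile across columns 1-14 and work as-is.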